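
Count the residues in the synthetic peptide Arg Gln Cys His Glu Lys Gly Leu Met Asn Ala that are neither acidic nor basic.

Acidic: D, E. Basic: K, R, H. All other residues are neither.
Matching residues: Gln2, Cys3, Gly7, Leu8, Met9, Asn10, Ala11.

7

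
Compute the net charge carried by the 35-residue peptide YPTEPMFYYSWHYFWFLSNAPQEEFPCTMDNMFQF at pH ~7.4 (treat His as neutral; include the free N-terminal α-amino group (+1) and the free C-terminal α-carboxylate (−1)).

At pH ~7.4 the Lys and Arg side chains are protonated (+1), the Asp and Glu side chains are deprotonated (−1), and with His taken as neutral all other side chains carry no charge.
Positive (K, R): none → +0.
Negative (D, E): E4, E23, E24, D30 → −4.
The N-terminus (+1) and C-terminus (−1) cancel.
Net charge = (+0) + (−4) = −4.

-4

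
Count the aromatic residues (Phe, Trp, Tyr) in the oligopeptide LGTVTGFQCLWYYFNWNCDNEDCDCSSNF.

Matching residues: F7, W11, Y12, Y13, F14, W16, F29.

7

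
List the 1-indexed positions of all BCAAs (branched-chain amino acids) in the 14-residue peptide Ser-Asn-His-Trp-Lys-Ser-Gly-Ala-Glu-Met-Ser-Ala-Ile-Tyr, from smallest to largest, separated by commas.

13

Valine (V), leucine (L), and isoleucine (I) are the branched-chain amino acids.
Matching residues: Ile13.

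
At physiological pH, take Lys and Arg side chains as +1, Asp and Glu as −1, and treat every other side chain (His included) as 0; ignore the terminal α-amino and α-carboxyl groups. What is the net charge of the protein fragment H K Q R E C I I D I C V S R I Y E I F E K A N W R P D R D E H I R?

0

Positive (K, R): K2, R4, R14, K21, R25, R28, R33 → +7.
Negative (D, E): E5, D9, E17, E20, D27, D29, E30 → −7.
Net charge = (+7) + (−7) = 0.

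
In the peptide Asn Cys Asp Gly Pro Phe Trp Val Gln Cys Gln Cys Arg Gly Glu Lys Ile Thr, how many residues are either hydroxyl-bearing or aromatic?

3

Hydroxyl-bearing: S, T, Y. Aromatic: F, W, Y.
Hydroxyl-bearing residues here: Thr18 (1).
Aromatic residues here: Phe6, Trp7 (2).
(Y belongs to both groups, but none appear in this sequence.) Total = 1 + 2 = 3.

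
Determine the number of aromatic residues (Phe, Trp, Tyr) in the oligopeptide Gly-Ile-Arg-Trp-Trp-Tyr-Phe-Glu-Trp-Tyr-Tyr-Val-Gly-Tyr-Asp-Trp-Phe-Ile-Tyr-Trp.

12

Matching residues: Trp4, Trp5, Tyr6, Phe7, Trp9, Tyr10, Tyr11, Tyr14, Trp16, Phe17, Tyr19, Trp20.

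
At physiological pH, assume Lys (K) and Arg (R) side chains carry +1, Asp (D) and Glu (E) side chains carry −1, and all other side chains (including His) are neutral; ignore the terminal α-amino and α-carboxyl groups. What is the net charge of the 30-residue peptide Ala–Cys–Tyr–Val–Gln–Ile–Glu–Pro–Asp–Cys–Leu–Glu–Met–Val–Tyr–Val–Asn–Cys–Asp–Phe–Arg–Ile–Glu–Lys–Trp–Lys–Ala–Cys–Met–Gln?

Positive (K, R): Arg21, Lys24, Lys26 → +3.
Negative (D, E): Glu7, Asp9, Glu12, Asp19, Glu23 → −5.
Net charge = (+3) + (−5) = −2.

-2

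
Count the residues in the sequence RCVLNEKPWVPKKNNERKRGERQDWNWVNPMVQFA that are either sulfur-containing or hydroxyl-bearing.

Sulfur-containing: C, M. Hydroxyl-bearing: S, T, Y.
Sulfur-containing residues here: C2, M31 (2).
Hydroxyl-bearing residues here: none (0).
The two groups share no amino acid, so total = 2 + 0 = 2.

2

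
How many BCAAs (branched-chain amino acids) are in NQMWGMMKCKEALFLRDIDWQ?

Valine (V), leucine (L), and isoleucine (I) are the branched-chain amino acids.
Matching residues: L13, L15, I18.

3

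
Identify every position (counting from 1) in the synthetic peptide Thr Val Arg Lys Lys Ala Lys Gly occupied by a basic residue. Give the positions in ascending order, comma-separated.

3, 4, 5, 7

K, R, and H are the three residues with basic side chains (ε-amine, guanidinium, and imidazole respectively).
Matching residues: Arg3, Lys4, Lys5, Lys7.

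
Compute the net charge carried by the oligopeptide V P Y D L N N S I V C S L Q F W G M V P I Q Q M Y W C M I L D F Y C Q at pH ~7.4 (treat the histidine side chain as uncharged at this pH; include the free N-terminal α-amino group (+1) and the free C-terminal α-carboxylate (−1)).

Near pH 7.4, K and R contribute +1 each, D and E contribute −1 each, and every other side chain (His included, as stated) is uncharged.
Positive (K, R): none → +0.
Negative (D, E): D4, D31 → −2.
The N-terminus (+1) and C-terminus (−1) cancel.
Net charge = (+0) + (−2) = −2.

-2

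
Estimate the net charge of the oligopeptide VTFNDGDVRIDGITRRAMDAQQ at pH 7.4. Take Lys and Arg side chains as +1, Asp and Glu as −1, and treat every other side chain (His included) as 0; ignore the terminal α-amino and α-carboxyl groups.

Positive (K, R): R9, R15, R16 → +3.
Negative (D, E): D5, D7, D11, D19 → −4.
Net charge = (+3) + (−4) = −1.

-1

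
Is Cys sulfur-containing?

Yes

Only Cys (C) and Met (M) have a sulfur atom in the side chain.
Cysteine is in this group.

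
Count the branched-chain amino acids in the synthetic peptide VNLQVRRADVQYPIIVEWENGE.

The BCAAs are Val, Leu, and Ile — aliphatic side chains with a branch point.
Matching residues: V1, L3, V5, V10, I14, I15, V16.

7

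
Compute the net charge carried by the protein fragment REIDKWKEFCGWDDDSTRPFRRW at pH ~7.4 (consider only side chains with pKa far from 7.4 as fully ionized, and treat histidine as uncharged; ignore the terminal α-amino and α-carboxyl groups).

0

Near pH 7.4, K and R contribute +1 each, D and E contribute −1 each, and every other side chain (His included, as stated) is uncharged.
Positive (K, R): R1, K5, K7, R18, R21, R22 → +6.
Negative (D, E): E2, D4, E8, D13, D14, D15 → −6.
Net charge = (+6) + (−6) = 0.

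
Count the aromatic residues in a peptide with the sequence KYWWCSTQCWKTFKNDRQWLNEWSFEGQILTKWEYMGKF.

11

F, W, and Y each carry an aromatic ring on the side chain.
Matching residues: Y2, W3, W4, W10, F13, W19, W23, F25, W33, Y35, F39.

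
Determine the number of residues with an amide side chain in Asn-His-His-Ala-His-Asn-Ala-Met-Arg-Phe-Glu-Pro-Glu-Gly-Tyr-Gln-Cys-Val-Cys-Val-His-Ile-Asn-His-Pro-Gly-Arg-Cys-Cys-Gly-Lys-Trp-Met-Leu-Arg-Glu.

4

Asparagine (N) and glutamine (Q) have uncharged amide side chains.
Matching residues: Asn1, Asn6, Gln16, Asn23.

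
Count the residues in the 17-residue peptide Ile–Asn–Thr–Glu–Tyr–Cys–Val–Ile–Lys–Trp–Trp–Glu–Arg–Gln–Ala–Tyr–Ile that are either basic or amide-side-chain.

Basic: H, K, R. Amide-side-chain: N, Q.
Basic residues here: Lys9, Arg13 (2).
Amide-side-chain residues here: Asn2, Gln14 (2).
The two groups share no amino acid, so total = 2 + 2 = 4.

4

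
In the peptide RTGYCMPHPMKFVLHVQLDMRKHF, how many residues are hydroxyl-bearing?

S, T, and Y are the three residues with a side-chain hydroxyl.
Matching residues: T2, Y4.

2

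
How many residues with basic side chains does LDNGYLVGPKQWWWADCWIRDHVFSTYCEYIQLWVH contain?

Lysine (K), arginine (R), and histidine (H) have basic, nitrogen-containing side chains.
Matching residues: K10, R20, H22, H36.

4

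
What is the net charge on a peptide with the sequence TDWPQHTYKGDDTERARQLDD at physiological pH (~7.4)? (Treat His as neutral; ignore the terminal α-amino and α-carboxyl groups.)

The side chains ionized at physiological pH are Lys/Arg (+1) and Asp/Glu (−1); with His treated as neutral, nothing else contributes.
Positive (K, R): K9, R15, R17 → +3.
Negative (D, E): D2, D11, D12, E14, D20, D21 → −6.
Net charge = (+3) + (−6) = −3.

-3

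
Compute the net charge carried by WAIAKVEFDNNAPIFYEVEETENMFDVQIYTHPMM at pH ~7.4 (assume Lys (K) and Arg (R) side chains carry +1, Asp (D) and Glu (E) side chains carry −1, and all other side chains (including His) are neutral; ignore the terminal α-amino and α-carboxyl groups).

-6

Positive (K, R): K5 → +1.
Negative (D, E): E7, D9, E17, E19, E20, E22, D26 → −7.
Net charge = (+1) + (−7) = −6.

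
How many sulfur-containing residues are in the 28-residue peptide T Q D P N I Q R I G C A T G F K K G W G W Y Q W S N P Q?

1

Cysteine (C, thiol) and methionine (M, thioether) are the two sulfur-containing amino acids.
Matching residues: C11.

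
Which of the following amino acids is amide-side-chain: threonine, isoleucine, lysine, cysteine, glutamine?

Asparagine (N) and glutamine (Q) have uncharged amide side chains.
Of the listed options, only glutamine belongs to this group.

glutamine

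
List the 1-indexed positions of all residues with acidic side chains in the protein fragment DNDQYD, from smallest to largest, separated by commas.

1, 3, 6

Aspartate (D) and glutamate (E) have carboxylic-acid side chains and are the acidic amino acids.
Matching residues: D1, D3, D6.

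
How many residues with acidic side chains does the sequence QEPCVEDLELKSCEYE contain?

Only D (aspartate) and E (glutamate) carry a side-chain carboxylic acid.
Matching residues: E2, E6, D7, E9, E14, E16.

6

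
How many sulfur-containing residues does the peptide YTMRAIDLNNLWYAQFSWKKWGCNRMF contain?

Only Cys (C) and Met (M) have a sulfur atom in the side chain.
Matching residues: M3, C23, M26.

3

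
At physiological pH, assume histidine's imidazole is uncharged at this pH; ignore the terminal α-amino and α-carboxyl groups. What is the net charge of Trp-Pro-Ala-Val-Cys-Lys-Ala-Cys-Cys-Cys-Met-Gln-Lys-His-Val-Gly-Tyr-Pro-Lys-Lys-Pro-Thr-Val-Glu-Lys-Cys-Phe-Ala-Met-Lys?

The side chains ionized at physiological pH are Lys/Arg (+1) and Asp/Glu (−1); with His treated as neutral, nothing else contributes.
Positive (K, R): Lys6, Lys13, Lys19, Lys20, Lys25, Lys30 → +6.
Negative (D, E): Glu24 → −1.
Net charge = (+6) + (−1) = +5.

+5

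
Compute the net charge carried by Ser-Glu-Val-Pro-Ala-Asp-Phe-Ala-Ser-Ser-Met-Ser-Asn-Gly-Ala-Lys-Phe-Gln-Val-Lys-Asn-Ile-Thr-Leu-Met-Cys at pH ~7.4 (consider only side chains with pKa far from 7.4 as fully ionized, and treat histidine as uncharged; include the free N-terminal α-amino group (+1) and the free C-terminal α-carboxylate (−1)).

The side chains ionized at physiological pH are Lys/Arg (+1) and Asp/Glu (−1); with His treated as neutral, nothing else contributes.
Positive (K, R): Lys16, Lys20 → +2.
Negative (D, E): Glu2, Asp6 → −2.
The N-terminus (+1) and C-terminus (−1) cancel.
Net charge = (+2) + (−2) = 0.

0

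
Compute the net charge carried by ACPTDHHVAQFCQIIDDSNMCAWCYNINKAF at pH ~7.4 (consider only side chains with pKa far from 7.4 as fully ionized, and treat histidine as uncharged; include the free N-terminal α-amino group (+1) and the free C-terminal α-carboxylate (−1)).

-2

At pH ~7.4 the Lys and Arg side chains are protonated (+1), the Asp and Glu side chains are deprotonated (−1), and with His taken as neutral all other side chains carry no charge.
Positive (K, R): K29 → +1.
Negative (D, E): D5, D16, D17 → −3.
The N-terminus (+1) and C-terminus (−1) cancel.
Net charge = (+1) + (−3) = −2.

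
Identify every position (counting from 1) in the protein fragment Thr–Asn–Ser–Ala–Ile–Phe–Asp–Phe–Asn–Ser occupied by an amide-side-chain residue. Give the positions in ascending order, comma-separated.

The amide-side-chain residues are Asn (N) and Gln (Q).
Matching residues: Asn2, Asn9.

2, 9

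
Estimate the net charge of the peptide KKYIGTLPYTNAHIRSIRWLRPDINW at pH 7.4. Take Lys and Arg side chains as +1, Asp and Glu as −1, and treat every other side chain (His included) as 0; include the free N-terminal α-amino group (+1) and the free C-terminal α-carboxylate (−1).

Positive (K, R): K1, K2, R15, R18, R21 → +5.
Negative (D, E): D23 → −1.
The N-terminus (+1) and C-terminus (−1) cancel.
Net charge = (+5) + (−1) = +4.

+4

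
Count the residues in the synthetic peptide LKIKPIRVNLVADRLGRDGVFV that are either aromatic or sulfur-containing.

Aromatic: F, W, Y. Sulfur-containing: C, M.
Aromatic residues here: F21 (1).
Sulfur-containing residues here: none (0).
The two groups share no amino acid, so total = 1 + 0 = 1.

1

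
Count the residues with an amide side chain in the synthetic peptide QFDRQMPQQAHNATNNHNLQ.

Only N (asparagine) and Q (glutamine) carry a side-chain carboxamide.
Matching residues: Q1, Q5, Q8, Q9, N12, N15, N16, N18, Q20.

9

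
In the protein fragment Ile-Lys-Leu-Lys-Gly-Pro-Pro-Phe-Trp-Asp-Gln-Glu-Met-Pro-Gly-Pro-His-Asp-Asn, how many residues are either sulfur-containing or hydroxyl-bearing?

Sulfur-containing: C, M. Hydroxyl-bearing: S, T, Y.
Sulfur-containing residues here: Met13 (1).
Hydroxyl-bearing residues here: none (0).
The two groups share no amino acid, so total = 1 + 0 = 1.

1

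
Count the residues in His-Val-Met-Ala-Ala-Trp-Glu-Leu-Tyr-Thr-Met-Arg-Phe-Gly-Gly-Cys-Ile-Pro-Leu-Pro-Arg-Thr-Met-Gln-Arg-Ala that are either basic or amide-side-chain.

5

Basic: H, K, R. Amide-side-chain: N, Q.
Basic residues here: His1, Arg12, Arg21, Arg25 (4).
Amide-side-chain residues here: Gln24 (1).
The two groups share no amino acid, so total = 4 + 1 = 5.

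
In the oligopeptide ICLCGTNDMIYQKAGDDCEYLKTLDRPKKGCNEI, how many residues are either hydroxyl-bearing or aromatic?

Hydroxyl-bearing: S, T, Y. Aromatic: F, W, Y.
Hydroxyl-bearing residues here: T6, Y11, Y20, T23 (4).
Aromatic residues here: Y11, Y20 (2).
Y is in both groups, so the 2 Y residues must not be double-counted.
Total = 4 + 2 − 2 = 4.

4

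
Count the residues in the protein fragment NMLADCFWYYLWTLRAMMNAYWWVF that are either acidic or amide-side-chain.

3

Acidic: D, E. Amide-side-chain: N, Q.
Acidic residues here: D5 (1).
Amide-side-chain residues here: N1, N19 (2).
The two groups share no amino acid, so total = 1 + 2 = 3.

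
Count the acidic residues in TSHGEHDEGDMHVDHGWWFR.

5

Aspartate (D) and glutamate (E) have carboxylic-acid side chains and are the acidic amino acids.
Matching residues: E5, D7, E8, D10, D14.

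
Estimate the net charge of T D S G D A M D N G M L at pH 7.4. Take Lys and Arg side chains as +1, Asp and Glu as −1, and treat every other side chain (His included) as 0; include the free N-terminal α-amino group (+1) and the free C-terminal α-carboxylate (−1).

-3

Positive (K, R): none → +0.
Negative (D, E): D2, D5, D8 → −3.
The N-terminus (+1) and C-terminus (−1) cancel.
Net charge = (+0) + (−3) = −3.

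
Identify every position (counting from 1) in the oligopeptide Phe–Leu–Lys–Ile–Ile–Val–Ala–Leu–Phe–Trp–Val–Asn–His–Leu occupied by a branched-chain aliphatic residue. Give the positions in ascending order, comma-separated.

2, 4, 5, 6, 8, 11, 14

The BCAAs are Val, Leu, and Ile — aliphatic side chains with a branch point.
Matching residues: Leu2, Ile4, Ile5, Val6, Leu8, Val11, Leu14.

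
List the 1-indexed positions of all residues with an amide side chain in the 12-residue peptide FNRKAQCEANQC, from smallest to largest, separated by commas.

2, 6, 10, 11

The amide-side-chain residues are Asn (N) and Gln (Q).
Matching residues: N2, Q6, N10, Q11.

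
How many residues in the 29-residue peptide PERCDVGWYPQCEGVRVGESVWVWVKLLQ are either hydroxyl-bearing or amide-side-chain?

4

Hydroxyl-bearing: S, T, Y. Amide-side-chain: N, Q.
Hydroxyl-bearing residues here: Y9, S20 (2).
Amide-side-chain residues here: Q11, Q29 (2).
The two groups share no amino acid, so total = 2 + 2 = 4.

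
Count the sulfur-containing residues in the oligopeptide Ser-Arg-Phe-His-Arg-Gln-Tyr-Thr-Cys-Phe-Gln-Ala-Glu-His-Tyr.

Only Cys (C) and Met (M) have a sulfur atom in the side chain.
Matching residues: Cys9.

1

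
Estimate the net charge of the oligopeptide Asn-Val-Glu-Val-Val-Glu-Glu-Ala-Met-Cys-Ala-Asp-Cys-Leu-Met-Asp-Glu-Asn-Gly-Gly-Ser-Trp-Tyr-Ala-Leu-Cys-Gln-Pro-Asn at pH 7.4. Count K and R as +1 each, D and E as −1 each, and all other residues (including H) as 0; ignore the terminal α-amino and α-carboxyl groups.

Positive (K, R): none → +0.
Negative (D, E): Glu3, Glu6, Glu7, Asp12, Asp16, Glu17 → −6.
Net charge = (+0) + (−6) = −6.

-6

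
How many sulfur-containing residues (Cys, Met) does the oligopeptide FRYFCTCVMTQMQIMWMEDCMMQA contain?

9

Matching residues: C5, C7, M9, M12, M15, M17, C20, M21, M22.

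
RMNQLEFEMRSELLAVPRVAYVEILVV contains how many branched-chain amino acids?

10

The BCAAs are Val, Leu, and Ile — aliphatic side chains with a branch point.
Matching residues: L5, L13, L14, V16, V19, V22, I24, L25, V26, V27.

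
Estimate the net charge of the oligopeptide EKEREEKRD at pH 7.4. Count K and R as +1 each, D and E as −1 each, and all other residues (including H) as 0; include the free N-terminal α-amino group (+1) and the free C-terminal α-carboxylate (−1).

Positive (K, R): K2, R4, K7, R8 → +4.
Negative (D, E): E1, E3, E5, E6, D9 → −5.
The N-terminus (+1) and C-terminus (−1) cancel.
Net charge = (+4) + (−5) = −1.

-1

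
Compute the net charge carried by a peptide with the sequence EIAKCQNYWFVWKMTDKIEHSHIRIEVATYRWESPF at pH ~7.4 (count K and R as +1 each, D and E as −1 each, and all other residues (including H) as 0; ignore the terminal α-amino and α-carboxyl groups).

0

Positive (K, R): K4, K13, K17, R24, R31 → +5.
Negative (D, E): E1, D16, E19, E26, E33 → −5.
Net charge = (+5) + (−5) = 0.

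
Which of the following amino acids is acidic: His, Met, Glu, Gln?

Glu

Aspartate (D) and glutamate (E) have carboxylic-acid side chains and are the acidic amino acids.
Of the listed options, only Glu belongs to this group.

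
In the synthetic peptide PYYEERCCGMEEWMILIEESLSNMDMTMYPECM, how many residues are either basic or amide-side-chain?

Basic: H, K, R. Amide-side-chain: N, Q.
Basic residues here: R6 (1).
Amide-side-chain residues here: N23 (1).
The two groups share no amino acid, so total = 1 + 1 = 2.

2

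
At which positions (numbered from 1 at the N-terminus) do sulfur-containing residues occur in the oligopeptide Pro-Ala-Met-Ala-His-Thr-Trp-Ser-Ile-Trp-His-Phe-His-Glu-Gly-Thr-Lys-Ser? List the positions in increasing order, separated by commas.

3

Cysteine (C, thiol) and methionine (M, thioether) are the two sulfur-containing amino acids.
Matching residues: Met3.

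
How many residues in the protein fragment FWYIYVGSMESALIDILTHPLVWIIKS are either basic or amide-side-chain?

Basic: H, K, R. Amide-side-chain: N, Q.
Basic residues here: H19, K26 (2).
Amide-side-chain residues here: none (0).
The two groups share no amino acid, so total = 2 + 0 = 2.

2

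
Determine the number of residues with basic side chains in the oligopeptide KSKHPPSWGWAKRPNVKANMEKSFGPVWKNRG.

Lysine (K), arginine (R), and histidine (H) have basic, nitrogen-containing side chains.
Matching residues: K1, K3, H4, K12, R13, K17, K22, K29, R31.

9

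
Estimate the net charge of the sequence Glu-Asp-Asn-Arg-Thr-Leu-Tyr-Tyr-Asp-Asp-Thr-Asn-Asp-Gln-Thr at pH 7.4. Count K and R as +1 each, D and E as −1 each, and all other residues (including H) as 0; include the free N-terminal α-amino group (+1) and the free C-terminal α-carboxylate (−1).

-4

Positive (K, R): Arg4 → +1.
Negative (D, E): Glu1, Asp2, Asp9, Asp10, Asp13 → −5.
The N-terminus (+1) and C-terminus (−1) cancel.
Net charge = (+1) + (−5) = −4.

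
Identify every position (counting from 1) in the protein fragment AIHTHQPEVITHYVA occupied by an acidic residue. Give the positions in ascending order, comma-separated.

8

Only D (aspartate) and E (glutamate) carry a side-chain carboxylic acid.
Matching residues: E8.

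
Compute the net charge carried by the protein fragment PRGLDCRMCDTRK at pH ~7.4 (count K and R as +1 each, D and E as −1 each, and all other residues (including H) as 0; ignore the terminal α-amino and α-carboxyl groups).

Positive (K, R): R2, R7, R12, K13 → +4.
Negative (D, E): D5, D10 → −2.
Net charge = (+4) + (−2) = +2.

+2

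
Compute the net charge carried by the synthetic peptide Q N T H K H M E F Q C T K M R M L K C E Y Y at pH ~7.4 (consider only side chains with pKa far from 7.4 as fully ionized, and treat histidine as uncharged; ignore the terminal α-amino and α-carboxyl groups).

+2

At pH ~7.4 the Lys and Arg side chains are protonated (+1), the Asp and Glu side chains are deprotonated (−1), and with His taken as neutral all other side chains carry no charge.
Positive (K, R): K5, K13, R15, K18 → +4.
Negative (D, E): E8, E20 → −2.
Net charge = (+4) + (−2) = +2.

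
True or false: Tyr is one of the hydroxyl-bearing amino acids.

True

S, T, and Y are the three residues with a side-chain hydroxyl.
Tyrosine is in this group.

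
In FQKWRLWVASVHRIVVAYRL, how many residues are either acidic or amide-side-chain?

Acidic: D, E. Amide-side-chain: N, Q.
Acidic residues here: none (0).
Amide-side-chain residues here: Q2 (1).
The two groups share no amino acid, so total = 0 + 1 = 1.

1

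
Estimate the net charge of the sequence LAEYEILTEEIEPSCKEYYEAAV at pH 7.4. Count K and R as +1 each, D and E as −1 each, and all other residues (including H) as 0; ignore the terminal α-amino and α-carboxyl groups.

Positive (K, R): K16 → +1.
Negative (D, E): E3, E5, E9, E10, E12, E17, E20 → −7.
Net charge = (+1) + (−7) = −6.

-6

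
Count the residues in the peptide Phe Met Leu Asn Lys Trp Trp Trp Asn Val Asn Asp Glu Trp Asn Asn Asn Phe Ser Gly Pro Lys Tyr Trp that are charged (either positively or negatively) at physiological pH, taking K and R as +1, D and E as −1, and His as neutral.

4

Charged side chains at pH ~7.4: K, R (positive); D, E (negative).
Matching residues: Lys5, Asp12, Glu13, Lys22.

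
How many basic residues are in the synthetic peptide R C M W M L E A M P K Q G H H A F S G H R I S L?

The basic amino acids are Lys (K), Arg (R), and His (H).
Matching residues: R1, K11, H14, H15, H20, R21.

6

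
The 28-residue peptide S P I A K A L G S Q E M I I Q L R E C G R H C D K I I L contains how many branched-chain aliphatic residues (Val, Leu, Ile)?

8

Matching residues: I3, L7, I13, I14, L16, I26, I27, L28.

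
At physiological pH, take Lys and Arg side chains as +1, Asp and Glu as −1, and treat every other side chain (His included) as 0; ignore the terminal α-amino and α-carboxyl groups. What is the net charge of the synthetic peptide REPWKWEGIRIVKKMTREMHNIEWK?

+3

Positive (K, R): R1, K5, R10, K13, K14, R17, K25 → +7.
Negative (D, E): E2, E7, E18, E23 → −4.
Net charge = (+7) + (−4) = +3.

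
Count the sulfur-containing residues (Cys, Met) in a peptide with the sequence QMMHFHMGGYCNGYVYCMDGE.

6

Matching residues: M2, M3, M7, C11, C17, M18.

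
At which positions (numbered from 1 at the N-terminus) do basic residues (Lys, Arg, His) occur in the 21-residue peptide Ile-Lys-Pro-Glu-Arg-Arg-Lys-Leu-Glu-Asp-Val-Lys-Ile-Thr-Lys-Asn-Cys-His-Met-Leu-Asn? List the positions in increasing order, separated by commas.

2, 5, 6, 7, 12, 15, 18

Matching residues: Lys2, Arg5, Arg6, Lys7, Lys12, Lys15, His18.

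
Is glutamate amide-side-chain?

The amide-side-chain residues are Asn (N) and Gln (Q).
Glutamate is not in this group.

No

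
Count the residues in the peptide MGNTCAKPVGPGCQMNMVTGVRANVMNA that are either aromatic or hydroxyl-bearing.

Aromatic: F, W, Y. Hydroxyl-bearing: S, T, Y.
Aromatic residues here: none (0).
Hydroxyl-bearing residues here: T4, T19 (2).
(Y belongs to both groups, but none appear in this sequence.) Total = 0 + 2 = 2.

2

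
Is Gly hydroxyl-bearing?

No

Serine (S), threonine (T), and tyrosine (Y) each carry a hydroxyl group on the side chain.
Glycine is not in this group.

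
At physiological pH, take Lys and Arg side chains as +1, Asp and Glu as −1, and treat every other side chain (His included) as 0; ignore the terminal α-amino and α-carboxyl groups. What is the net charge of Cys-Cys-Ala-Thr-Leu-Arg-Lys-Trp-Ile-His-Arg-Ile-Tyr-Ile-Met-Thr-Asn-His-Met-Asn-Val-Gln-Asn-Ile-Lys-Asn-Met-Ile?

Positive (K, R): Arg6, Lys7, Arg11, Lys25 → +4.
Negative (D, E): none → −0.
Net charge = (+4) + (−0) = +4.

+4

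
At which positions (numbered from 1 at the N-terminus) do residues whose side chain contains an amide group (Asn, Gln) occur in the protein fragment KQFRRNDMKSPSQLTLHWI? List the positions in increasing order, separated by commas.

Matching residues: Q2, N6, Q13.

2, 6, 13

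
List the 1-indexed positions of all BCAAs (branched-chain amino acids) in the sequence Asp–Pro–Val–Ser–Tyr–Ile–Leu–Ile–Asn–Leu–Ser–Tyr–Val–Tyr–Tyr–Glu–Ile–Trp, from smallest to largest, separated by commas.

The BCAAs are Val, Leu, and Ile — aliphatic side chains with a branch point.
Matching residues: Val3, Ile6, Leu7, Ile8, Leu10, Val13, Ile17.

3, 6, 7, 8, 10, 13, 17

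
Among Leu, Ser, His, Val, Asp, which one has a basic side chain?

The basic amino acids are Lys (K), Arg (R), and His (H).
Of the listed options, only His belongs to this group.

His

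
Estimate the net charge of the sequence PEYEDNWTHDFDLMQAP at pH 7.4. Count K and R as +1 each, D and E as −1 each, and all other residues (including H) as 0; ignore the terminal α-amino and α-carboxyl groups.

Positive (K, R): none → +0.
Negative (D, E): E2, E4, D5, D10, D12 → −5.
Net charge = (+0) + (−5) = −5.

-5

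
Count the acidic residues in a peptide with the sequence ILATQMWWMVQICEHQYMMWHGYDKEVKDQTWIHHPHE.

5

The acidic residues are Asp (D) and Glu (E), whose side chains end in a carboxylate group.
Matching residues: E14, D24, E26, D29, E38.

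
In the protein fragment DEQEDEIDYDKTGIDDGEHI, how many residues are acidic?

The acidic residues are Asp (D) and Glu (E), whose side chains end in a carboxylate group.
Matching residues: D1, E2, E4, D5, E6, D8, D10, D15, D16, E18.

10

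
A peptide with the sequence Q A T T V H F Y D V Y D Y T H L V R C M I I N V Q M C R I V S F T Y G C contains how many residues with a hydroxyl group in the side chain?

9

S, T, and Y are the three residues with a side-chain hydroxyl.
Matching residues: T3, T4, Y8, Y11, Y13, T14, S31, T33, Y34.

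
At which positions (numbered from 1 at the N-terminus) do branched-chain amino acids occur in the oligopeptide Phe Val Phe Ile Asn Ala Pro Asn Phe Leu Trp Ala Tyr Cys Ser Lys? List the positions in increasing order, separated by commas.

V, L, and I make up the branched-chain aliphatic group.
Matching residues: Val2, Ile4, Leu10.

2, 4, 10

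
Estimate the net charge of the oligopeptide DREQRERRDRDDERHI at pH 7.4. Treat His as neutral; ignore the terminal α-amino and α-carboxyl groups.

Near pH 7.4, K and R contribute +1 each, D and E contribute −1 each, and every other side chain (His included, as stated) is uncharged.
Positive (K, R): R2, R5, R7, R8, R10, R14 → +6.
Negative (D, E): D1, E3, E6, D9, D11, D12, E13 → −7.
Net charge = (+6) + (−7) = −1.

-1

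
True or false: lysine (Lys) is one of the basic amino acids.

K, R, and H are the three residues with basic side chains (ε-amine, guanidinium, and imidazole respectively).
Lysine is in this group.

True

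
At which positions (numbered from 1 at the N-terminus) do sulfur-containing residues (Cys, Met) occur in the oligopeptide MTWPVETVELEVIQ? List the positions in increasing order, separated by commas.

Matching residues: M1.

1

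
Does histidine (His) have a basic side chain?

Yes

Lysine (K), arginine (R), and histidine (H) have basic, nitrogen-containing side chains.
Histidine is in this group.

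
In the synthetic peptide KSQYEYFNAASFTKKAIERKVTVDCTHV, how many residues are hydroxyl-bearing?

7

The –OH-bearing residues are Ser, Thr (aliphatic alcohols), and Tyr (phenol).
Matching residues: S2, Y4, Y6, S11, T13, T22, T26.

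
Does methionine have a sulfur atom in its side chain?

Yes

The sulfur-bearing residues are cysteine (–SH) and methionine (–S–CH₃).
Methionine is in this group.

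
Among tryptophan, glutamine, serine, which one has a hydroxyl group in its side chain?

serine

The –OH-bearing residues are Ser, Thr (aliphatic alcohols), and Tyr (phenol).
Of the listed options, only serine belongs to this group.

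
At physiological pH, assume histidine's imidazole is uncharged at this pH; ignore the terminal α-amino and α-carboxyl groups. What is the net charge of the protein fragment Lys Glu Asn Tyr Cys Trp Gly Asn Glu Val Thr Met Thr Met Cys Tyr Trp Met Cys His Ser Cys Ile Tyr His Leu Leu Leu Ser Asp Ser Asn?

The side chains ionized at physiological pH are Lys/Arg (+1) and Asp/Glu (−1); with His treated as neutral, nothing else contributes.
Positive (K, R): Lys1 → +1.
Negative (D, E): Glu2, Glu9, Asp30 → −3.
Net charge = (+1) + (−3) = −2.

-2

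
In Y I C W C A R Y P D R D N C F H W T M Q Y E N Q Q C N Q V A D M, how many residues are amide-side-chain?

7

Asparagine (N) and glutamine (Q) have uncharged amide side chains.
Matching residues: N13, Q20, N23, Q24, Q25, N27, Q28.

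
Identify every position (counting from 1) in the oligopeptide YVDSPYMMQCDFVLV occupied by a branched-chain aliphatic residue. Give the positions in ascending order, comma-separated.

2, 13, 14, 15

Matching residues: V2, V13, L14, V15.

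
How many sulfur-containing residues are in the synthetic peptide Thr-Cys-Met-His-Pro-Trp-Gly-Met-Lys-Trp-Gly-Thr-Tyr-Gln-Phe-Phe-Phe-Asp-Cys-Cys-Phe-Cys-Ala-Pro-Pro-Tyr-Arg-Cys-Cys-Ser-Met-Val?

9

The sulfur-bearing residues are cysteine (–SH) and methionine (–S–CH₃).
Matching residues: Cys2, Met3, Met8, Cys19, Cys20, Cys22, Cys28, Cys29, Met31.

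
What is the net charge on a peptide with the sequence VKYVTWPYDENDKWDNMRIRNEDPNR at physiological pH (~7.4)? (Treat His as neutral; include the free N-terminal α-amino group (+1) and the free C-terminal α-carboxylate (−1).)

At pH ~7.4 the Lys and Arg side chains are protonated (+1), the Asp and Glu side chains are deprotonated (−1), and with His taken as neutral all other side chains carry no charge.
Positive (K, R): K2, K13, R18, R20, R26 → +5.
Negative (D, E): D9, E10, D12, D15, E22, D23 → −6.
The N-terminus (+1) and C-terminus (−1) cancel.
Net charge = (+5) + (−6) = −1.

-1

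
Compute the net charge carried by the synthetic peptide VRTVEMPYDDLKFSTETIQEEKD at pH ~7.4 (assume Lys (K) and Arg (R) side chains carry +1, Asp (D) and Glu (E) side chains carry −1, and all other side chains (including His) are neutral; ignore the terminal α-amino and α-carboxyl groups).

Positive (K, R): R2, K12, K22 → +3.
Negative (D, E): E5, D9, D10, E16, E20, E21, D23 → −7.
Net charge = (+3) + (−7) = −4.

-4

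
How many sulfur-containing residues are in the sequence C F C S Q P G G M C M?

Only Cys (C) and Met (M) have a sulfur atom in the side chain.
Matching residues: C1, C3, M9, C10, M11.

5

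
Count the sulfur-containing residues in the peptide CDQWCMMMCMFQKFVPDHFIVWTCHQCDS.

The sulfur-bearing residues are cysteine (–SH) and methionine (–S–CH₃).
Matching residues: C1, C5, M6, M7, M8, C9, M10, C24, C27.

9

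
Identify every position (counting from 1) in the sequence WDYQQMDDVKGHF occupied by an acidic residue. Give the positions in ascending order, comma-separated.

2, 7, 8

Aspartate (D) and glutamate (E) have carboxylic-acid side chains and are the acidic amino acids.
Matching residues: D2, D7, D8.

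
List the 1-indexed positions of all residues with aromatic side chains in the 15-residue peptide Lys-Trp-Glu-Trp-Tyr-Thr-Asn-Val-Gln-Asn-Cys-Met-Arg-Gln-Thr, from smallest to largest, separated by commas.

Phenylalanine (F), tryptophan (W), and tyrosine (Y) have aromatic ring side chains.
Matching residues: Trp2, Trp4, Tyr5.

2, 4, 5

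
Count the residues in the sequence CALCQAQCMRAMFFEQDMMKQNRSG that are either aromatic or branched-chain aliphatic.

Aromatic: F, W, Y. Branched-chain aliphatic: I, L, V.
Aromatic residues here: F13, F14 (2).
Branched-chain aliphatic residues here: L3 (1).
The two groups share no amino acid, so total = 2 + 1 = 3.

3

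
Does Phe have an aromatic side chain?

Yes

F, W, and Y each carry an aromatic ring on the side chain.
Phenylalanine is in this group.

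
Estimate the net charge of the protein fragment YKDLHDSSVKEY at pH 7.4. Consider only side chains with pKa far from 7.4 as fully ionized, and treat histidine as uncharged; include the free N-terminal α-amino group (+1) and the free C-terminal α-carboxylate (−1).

-1

At pH ~7.4 the Lys and Arg side chains are protonated (+1), the Asp and Glu side chains are deprotonated (−1), and with His taken as neutral all other side chains carry no charge.
Positive (K, R): K2, K10 → +2.
Negative (D, E): D3, D6, E11 → −3.
The N-terminus (+1) and C-terminus (−1) cancel.
Net charge = (+2) + (−3) = −1.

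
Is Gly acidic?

No

Only D (aspartate) and E (glutamate) carry a side-chain carboxylic acid.
Glycine is not in this group.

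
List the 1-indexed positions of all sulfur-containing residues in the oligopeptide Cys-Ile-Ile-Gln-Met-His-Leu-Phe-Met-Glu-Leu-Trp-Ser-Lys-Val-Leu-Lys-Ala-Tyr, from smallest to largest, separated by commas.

1, 5, 9

Only Cys (C) and Met (M) have a sulfur atom in the side chain.
Matching residues: Cys1, Met5, Met9.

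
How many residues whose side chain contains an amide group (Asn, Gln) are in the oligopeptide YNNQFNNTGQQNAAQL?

Matching residues: N2, N3, Q4, N6, N7, Q10, Q11, N12, Q15.

9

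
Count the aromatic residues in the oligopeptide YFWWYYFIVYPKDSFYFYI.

12

Phenylalanine (F), tryptophan (W), and tyrosine (Y) have aromatic ring side chains.
Matching residues: Y1, F2, W3, W4, Y5, Y6, F7, Y10, F15, Y16, F17, Y18.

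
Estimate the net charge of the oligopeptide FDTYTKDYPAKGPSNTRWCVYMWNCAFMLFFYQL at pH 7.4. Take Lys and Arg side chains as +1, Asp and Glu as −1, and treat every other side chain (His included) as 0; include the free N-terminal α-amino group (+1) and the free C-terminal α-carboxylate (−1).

+1

Positive (K, R): K6, K11, R17 → +3.
Negative (D, E): D2, D7 → −2.
The N-terminus (+1) and C-terminus (−1) cancel.
Net charge = (+3) + (−2) = +1.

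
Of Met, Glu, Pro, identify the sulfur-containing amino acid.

Met

Only Cys (C) and Met (M) have a sulfur atom in the side chain.
Of the listed options, only Met belongs to this group.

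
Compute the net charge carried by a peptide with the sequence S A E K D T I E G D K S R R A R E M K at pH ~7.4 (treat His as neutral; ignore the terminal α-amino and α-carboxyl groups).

At pH ~7.4 the Lys and Arg side chains are protonated (+1), the Asp and Glu side chains are deprotonated (−1), and with His taken as neutral all other side chains carry no charge.
Positive (K, R): K4, K11, R13, R14, R16, K19 → +6.
Negative (D, E): E3, D5, E8, D10, E17 → −5.
Net charge = (+6) + (−5) = +1.

+1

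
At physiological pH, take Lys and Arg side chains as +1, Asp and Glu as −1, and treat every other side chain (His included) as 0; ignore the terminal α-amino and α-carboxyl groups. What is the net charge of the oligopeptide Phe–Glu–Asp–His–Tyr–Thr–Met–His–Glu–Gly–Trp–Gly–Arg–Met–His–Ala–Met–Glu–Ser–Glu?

-4

Positive (K, R): Arg13 → +1.
Negative (D, E): Glu2, Asp3, Glu9, Glu18, Glu20 → −5.
Net charge = (+1) + (−5) = −4.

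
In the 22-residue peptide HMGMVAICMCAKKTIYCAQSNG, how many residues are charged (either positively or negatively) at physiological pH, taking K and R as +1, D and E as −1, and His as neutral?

2

Charged side chains at pH ~7.4: K, R (positive); D, E (negative).
Matching residues: K12, K13.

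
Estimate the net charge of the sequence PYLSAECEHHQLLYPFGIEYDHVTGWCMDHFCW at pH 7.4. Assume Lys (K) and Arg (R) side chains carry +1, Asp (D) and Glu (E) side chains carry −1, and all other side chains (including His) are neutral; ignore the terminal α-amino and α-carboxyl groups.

Positive (K, R): none → +0.
Negative (D, E): E6, E8, E19, D21, D29 → −5.
Net charge = (+0) + (−5) = −5.

-5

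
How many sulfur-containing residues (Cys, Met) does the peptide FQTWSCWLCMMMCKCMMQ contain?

9

Matching residues: C6, C9, M10, M11, M12, C13, C15, M16, M17.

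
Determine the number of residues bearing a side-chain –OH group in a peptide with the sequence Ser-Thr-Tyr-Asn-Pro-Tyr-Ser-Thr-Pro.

6

S, T, and Y are the three residues with a side-chain hydroxyl.
Matching residues: Ser1, Thr2, Tyr3, Tyr6, Ser7, Thr8.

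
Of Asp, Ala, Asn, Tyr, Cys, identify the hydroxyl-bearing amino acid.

The –OH-bearing residues are Ser, Thr (aliphatic alcohols), and Tyr (phenol).
Of the listed options, only Tyr belongs to this group.

Tyr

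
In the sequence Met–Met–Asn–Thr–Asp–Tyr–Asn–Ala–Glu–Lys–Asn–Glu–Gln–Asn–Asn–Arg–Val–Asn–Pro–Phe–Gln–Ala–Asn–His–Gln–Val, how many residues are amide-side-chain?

10

Asparagine (N) and glutamine (Q) have uncharged amide side chains.
Matching residues: Asn3, Asn7, Asn11, Gln13, Asn14, Asn15, Asn18, Gln21, Asn23, Gln25.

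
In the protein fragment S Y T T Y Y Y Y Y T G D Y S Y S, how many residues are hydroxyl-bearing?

14

S, T, and Y are the three residues with a side-chain hydroxyl.
Matching residues: S1, Y2, T3, T4, Y5, Y6, Y7, Y8, Y9, T10, Y13, S14, Y15, S16.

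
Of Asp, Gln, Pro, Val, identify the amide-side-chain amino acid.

Only N (asparagine) and Q (glutamine) carry a side-chain carboxamide.
Of the listed options, only Gln belongs to this group.

Gln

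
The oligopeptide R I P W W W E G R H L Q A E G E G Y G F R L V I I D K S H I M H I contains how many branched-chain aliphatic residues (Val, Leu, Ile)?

Matching residues: I2, L11, L22, V23, I24, I25, I30, I33.

8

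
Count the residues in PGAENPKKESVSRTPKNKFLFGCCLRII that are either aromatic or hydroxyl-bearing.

5

Aromatic: F, W, Y. Hydroxyl-bearing: S, T, Y.
Aromatic residues here: F19, F21 (2).
Hydroxyl-bearing residues here: S10, S12, T14 (3).
(Y belongs to both groups, but none appear in this sequence.) Total = 2 + 3 = 5.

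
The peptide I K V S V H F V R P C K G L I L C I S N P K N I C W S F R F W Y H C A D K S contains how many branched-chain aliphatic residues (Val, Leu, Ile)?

9

Matching residues: I1, V3, V5, V8, L14, I15, L16, I18, I24.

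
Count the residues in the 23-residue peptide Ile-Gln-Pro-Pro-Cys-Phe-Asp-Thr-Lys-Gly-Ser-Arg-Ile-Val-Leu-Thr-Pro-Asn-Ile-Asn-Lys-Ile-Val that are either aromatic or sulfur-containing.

Aromatic: F, W, Y. Sulfur-containing: C, M.
Aromatic residues here: Phe6 (1).
Sulfur-containing residues here: Cys5 (1).
The two groups share no amino acid, so total = 1 + 1 = 2.

2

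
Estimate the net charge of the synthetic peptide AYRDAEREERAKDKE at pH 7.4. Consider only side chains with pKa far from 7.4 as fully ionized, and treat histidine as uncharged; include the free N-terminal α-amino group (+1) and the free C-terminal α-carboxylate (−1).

-1

The side chains ionized at physiological pH are Lys/Arg (+1) and Asp/Glu (−1); with His treated as neutral, nothing else contributes.
Positive (K, R): R3, R7, R10, K12, K14 → +5.
Negative (D, E): D4, E6, E8, E9, D13, E15 → −6.
The N-terminus (+1) and C-terminus (−1) cancel.
Net charge = (+5) + (−6) = −1.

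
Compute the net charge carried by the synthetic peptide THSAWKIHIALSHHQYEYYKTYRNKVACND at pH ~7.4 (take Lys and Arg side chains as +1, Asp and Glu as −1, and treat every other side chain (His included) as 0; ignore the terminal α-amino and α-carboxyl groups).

+2

Positive (K, R): K6, K20, R23, K25 → +4.
Negative (D, E): E17, D30 → −2.
Net charge = (+4) + (−2) = +2.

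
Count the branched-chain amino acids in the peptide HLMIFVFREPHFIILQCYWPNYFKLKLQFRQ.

V, L, and I make up the branched-chain aliphatic group.
Matching residues: L2, I4, V6, I13, I14, L15, L25, L27.

8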